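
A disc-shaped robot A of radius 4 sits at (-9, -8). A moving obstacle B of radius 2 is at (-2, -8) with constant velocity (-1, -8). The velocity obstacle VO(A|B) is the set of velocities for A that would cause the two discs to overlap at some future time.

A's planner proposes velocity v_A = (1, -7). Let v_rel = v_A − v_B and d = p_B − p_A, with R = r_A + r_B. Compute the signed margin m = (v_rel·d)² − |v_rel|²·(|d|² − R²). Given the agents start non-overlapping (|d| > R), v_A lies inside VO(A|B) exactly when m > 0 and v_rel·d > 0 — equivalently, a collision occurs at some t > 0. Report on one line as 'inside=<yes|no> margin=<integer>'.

d = (7, 0),  |d|² = 49;  R = 4+2 = 6,  c = 49−6² = 13
v_rel = (2, 1),  |v_rel|² = 5;  v_rel·d = (2)·(7) + (1)·(0) = 14
5·t² − 28·t + 13 = 0  ⇒  m = 14² − 5·13 = 131
m = 131 > 0,  v_rel·d = 14 > 0  ⇒  inside

inside=yes margin=131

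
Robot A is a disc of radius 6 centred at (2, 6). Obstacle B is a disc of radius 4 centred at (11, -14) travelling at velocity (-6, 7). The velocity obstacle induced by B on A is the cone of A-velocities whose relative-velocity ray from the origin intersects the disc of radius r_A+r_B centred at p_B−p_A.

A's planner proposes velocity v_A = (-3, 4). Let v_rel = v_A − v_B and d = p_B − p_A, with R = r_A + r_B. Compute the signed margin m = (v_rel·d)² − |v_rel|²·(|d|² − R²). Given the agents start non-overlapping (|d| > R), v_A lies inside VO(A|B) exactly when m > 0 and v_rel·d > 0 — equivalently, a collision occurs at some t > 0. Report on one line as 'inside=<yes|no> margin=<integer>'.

d = (9, -20),  |d|² = 481;  R = 6+4 = 10,  c = 481−10² = 381
v_rel = (3, -3),  |v_rel|² = 18;  v_rel·d = (3)·(9) + (-3)·(-20) = 87
18·t² − 174·t + 381 = 0  ⇒  m = 87² − 18·381 = 711
m = 711 > 0,  v_rel·d = 87 > 0  ⇒  inside

inside=yes margin=711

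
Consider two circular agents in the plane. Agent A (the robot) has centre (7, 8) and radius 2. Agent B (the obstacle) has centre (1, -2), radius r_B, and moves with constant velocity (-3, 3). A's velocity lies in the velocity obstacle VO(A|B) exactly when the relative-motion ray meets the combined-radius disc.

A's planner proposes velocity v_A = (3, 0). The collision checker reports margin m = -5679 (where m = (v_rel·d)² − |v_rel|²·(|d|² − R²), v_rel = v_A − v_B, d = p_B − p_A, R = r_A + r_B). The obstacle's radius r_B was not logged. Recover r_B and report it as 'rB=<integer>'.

m = -5679
d = (-6, -10);  v_rel = (6, -3),  |v_rel|² = 45
v_rel×d = (6)·(-10) − (-3)·(-6) = -78
since m = R²·45 − (-78)²:  R² = (6084 + -5679) / 45 = 9
R = √9 = 3  ⇒  r_B = 3 − 2 = 1

rB=1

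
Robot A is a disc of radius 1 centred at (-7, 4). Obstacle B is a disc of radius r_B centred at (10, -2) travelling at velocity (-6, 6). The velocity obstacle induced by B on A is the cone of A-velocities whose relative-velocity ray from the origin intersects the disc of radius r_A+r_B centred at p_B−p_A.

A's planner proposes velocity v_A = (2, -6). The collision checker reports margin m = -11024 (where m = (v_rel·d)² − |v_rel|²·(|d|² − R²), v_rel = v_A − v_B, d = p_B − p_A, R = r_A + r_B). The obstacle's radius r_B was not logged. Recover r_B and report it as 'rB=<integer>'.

m = -11024
d = (17, -6);  v_rel = (8, -12),  |v_rel|² = 208
v_rel×d = (8)·(-6) − (-12)·(17) = 156
since m = R²·208 − 156²:  R² = (24336 + -11024) / 208 = 64
R = √64 = 8  ⇒  r_B = 8 − 1 = 7

rB=7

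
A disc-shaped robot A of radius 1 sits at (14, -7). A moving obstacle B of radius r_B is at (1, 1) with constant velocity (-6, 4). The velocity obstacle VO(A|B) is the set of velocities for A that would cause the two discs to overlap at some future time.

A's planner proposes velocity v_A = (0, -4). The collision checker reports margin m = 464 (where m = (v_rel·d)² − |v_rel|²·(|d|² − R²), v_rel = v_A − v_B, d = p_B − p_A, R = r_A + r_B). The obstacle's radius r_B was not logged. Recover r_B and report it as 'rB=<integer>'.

m = 464
d = (-13, 8);  v_rel = (6, -8),  |v_rel|² = 100
v_rel×d = (6)·(8) − (-8)·(-13) = -56
since m = R²·100 − (-56)²:  R² = (3136 + 464) / 100 = 36
R = √36 = 6  ⇒  r_B = 6 − 1 = 5

rB=5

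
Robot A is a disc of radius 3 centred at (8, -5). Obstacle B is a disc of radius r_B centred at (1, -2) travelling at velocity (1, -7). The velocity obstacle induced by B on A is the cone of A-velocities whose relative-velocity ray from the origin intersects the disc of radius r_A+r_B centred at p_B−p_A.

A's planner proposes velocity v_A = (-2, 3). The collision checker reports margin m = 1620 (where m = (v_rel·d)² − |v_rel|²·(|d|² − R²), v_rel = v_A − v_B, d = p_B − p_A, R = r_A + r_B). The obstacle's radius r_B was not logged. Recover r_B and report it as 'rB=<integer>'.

m = 1620
d = (-7, 3);  v_rel = (-3, 10),  |v_rel|² = 109
v_rel×d = (-3)·(3) − (10)·(-7) = 61
since m = R²·109 − 61²:  R² = (3721 + 1620) / 109 = 49
R = √49 = 7  ⇒  r_B = 7 − 3 = 4

rB=4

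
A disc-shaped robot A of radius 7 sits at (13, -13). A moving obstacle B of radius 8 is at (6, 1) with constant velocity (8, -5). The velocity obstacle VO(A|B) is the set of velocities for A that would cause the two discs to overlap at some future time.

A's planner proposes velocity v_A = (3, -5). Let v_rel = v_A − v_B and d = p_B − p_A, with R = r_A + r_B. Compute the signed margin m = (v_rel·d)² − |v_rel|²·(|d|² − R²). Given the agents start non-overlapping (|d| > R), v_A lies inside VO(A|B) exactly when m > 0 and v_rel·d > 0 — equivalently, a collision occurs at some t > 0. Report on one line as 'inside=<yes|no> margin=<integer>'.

d = (-7, 14),  |d|² = 245;  R = 7+8 = 15,  c = 245−15² = 20
v_rel = (-5, 0),  |v_rel|² = 25;  v_rel·d = (-5)·(-7) + (0)·(14) = 35
25·t² − 70·t + 20 = 0  ⇒  m = 35² − 25·20 = 725
m = 725 > 0,  v_rel·d = 35 > 0  ⇒  inside

inside=yes margin=725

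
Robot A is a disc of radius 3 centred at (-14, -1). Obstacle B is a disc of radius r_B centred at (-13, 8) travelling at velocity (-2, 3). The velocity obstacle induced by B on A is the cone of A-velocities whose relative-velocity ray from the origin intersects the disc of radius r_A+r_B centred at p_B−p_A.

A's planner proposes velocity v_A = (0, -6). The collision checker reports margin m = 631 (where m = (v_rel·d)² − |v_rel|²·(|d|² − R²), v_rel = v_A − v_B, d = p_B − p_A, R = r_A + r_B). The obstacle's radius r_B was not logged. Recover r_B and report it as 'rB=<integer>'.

m = 631
d = (1, 9);  v_rel = (2, -9),  |v_rel|² = 85
v_rel×d = (2)·(9) − (-9)·(1) = 27
since m = R²·85 − 27²:  R² = (729 + 631) / 85 = 16
R = √16 = 4  ⇒  r_B = 4 − 3 = 1

rB=1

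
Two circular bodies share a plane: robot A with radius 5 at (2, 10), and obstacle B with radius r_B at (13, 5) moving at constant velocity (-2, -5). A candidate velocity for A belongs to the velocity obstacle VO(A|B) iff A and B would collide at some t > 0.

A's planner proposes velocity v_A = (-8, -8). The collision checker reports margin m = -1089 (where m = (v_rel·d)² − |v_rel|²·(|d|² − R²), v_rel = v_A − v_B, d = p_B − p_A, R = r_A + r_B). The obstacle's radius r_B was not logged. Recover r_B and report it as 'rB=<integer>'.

m = -1089
d = (11, -5);  v_rel = (-6, -3),  |v_rel|² = 45
v_rel×d = (-6)·(-5) − (-3)·(11) = 63
since m = R²·45 − 63²:  R² = (3969 + -1089) / 45 = 64
R = √64 = 8  ⇒  r_B = 8 − 5 = 3

rB=3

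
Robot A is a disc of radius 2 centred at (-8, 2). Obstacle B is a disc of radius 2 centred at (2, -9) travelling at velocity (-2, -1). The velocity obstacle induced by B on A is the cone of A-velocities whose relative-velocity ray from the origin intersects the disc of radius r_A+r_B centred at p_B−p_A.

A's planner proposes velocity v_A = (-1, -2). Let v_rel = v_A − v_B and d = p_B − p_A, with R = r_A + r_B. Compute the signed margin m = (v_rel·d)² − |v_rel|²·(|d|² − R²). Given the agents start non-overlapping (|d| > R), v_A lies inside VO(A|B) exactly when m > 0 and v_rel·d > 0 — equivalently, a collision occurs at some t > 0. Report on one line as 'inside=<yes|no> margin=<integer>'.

d = (10, -11),  |d|² = 221;  R = 2+2 = 4,  c = 221−4² = 205
v_rel = (1, -1),  |v_rel|² = 2;  v_rel·d = (1)·(10) + (-1)·(-11) = 21
2·t² − 42·t + 205 = 0  ⇒  m = 21² − 2·205 = 31
m = 31 > 0,  v_rel·d = 21 > 0  ⇒  inside

inside=yes margin=31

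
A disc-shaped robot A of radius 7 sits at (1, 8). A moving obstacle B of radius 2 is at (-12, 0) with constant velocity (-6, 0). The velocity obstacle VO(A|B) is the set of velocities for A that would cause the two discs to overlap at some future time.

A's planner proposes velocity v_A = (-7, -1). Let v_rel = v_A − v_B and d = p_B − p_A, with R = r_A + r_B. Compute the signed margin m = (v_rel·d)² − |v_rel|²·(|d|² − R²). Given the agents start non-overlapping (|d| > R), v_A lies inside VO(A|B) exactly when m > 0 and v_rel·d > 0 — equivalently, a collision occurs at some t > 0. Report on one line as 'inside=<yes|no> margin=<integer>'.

d = (-13, -8),  |d|² = 233;  R = 7+2 = 9,  c = 233−9² = 152
v_rel = (-1, -1),  |v_rel|² = 2;  v_rel·d = (-1)·(-13) + (-1)·(-8) = 21
2·t² − 42·t + 152 = 0  ⇒  m = 21² − 2·152 = 137
m = 137 > 0,  v_rel·d = 21 > 0  ⇒  inside

inside=yes margin=137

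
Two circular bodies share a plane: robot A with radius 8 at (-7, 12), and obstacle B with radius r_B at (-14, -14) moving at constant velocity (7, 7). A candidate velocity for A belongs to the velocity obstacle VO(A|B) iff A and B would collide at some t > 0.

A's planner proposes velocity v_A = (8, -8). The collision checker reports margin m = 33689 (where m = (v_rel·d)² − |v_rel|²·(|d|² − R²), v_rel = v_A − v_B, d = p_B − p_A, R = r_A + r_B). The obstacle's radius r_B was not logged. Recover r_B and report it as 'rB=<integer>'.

m = 33689
d = (-7, -26);  v_rel = (1, -15),  |v_rel|² = 226
v_rel×d = (1)·(-26) − (-15)·(-7) = -131
since m = R²·226 − (-131)²:  R² = (17161 + 33689) / 226 = 225
R = √225 = 15  ⇒  r_B = 15 − 8 = 7

rB=7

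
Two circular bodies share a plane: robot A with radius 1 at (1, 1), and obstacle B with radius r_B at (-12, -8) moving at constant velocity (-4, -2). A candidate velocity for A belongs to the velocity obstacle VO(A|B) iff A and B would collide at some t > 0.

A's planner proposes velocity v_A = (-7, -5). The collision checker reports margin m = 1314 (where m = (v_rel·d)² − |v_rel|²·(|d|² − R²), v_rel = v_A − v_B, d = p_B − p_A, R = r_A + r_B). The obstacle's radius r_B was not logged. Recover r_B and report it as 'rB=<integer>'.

m = 1314
d = (-13, -9);  v_rel = (-3, -3),  |v_rel|² = 18
v_rel×d = (-3)·(-9) − (-3)·(-13) = -12
since m = R²·18 − (-12)²:  R² = (144 + 1314) / 18 = 81
R = √81 = 9  ⇒  r_B = 9 − 1 = 8

rB=8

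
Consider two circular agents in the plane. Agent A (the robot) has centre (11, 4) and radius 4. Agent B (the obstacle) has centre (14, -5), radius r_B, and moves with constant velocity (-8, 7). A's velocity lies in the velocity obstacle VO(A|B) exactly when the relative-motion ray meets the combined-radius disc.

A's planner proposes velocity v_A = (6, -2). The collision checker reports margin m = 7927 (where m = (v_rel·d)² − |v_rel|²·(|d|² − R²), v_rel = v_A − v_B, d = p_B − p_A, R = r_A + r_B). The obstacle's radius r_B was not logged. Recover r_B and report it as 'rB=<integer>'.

m = 7927
d = (3, -9);  v_rel = (14, -9),  |v_rel|² = 277
v_rel×d = (14)·(-9) − (-9)·(3) = -99
since m = R²·277 − (-99)²:  R² = (9801 + 7927) / 277 = 64
R = √64 = 8  ⇒  r_B = 8 − 4 = 4

rB=4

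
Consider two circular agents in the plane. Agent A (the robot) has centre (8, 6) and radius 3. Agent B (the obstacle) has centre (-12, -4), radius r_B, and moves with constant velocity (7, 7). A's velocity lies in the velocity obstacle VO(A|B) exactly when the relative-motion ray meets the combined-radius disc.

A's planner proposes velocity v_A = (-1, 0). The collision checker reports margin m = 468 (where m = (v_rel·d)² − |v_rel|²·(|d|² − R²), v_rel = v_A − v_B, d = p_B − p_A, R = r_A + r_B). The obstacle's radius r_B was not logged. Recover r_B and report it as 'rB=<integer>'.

m = 468
d = (-20, -10);  v_rel = (-8, -7),  |v_rel|² = 113
v_rel×d = (-8)·(-10) − (-7)·(-20) = -60
since m = R²·113 − (-60)²:  R² = (3600 + 468) / 113 = 36
R = √36 = 6  ⇒  r_B = 6 − 3 = 3

rB=3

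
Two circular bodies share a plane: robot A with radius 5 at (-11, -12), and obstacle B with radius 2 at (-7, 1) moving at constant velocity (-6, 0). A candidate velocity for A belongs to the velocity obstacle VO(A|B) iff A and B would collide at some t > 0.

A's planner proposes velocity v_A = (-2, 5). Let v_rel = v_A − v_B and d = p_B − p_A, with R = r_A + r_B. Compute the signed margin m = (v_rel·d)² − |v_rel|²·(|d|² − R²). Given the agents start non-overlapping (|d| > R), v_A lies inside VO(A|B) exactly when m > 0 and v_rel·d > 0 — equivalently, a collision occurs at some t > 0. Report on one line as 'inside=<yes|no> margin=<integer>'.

d = (4, 13),  |d|² = 185;  R = 5+2 = 7,  c = 185−7² = 136
v_rel = (4, 5),  |v_rel|² = 41;  v_rel·d = (4)·(4) + (5)·(13) = 81
41·t² − 162·t + 136 = 0  ⇒  m = 81² − 41·136 = 985
m = 985 > 0,  v_rel·d = 81 > 0  ⇒  inside

inside=yes margin=985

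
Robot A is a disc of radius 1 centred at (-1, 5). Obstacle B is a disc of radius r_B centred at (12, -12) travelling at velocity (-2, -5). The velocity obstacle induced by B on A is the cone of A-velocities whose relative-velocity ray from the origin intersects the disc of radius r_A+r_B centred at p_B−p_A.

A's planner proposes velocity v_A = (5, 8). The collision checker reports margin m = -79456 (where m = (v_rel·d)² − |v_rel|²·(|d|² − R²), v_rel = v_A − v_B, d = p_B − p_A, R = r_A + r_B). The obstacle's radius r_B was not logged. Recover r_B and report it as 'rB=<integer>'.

m = -79456
d = (13, -17);  v_rel = (7, 13),  |v_rel|² = 218
v_rel×d = (7)·(-17) − (13)·(13) = -288
since m = R²·218 − (-288)²:  R² = (82944 + -79456) / 218 = 16
R = √16 = 4  ⇒  r_B = 4 − 1 = 3

rB=3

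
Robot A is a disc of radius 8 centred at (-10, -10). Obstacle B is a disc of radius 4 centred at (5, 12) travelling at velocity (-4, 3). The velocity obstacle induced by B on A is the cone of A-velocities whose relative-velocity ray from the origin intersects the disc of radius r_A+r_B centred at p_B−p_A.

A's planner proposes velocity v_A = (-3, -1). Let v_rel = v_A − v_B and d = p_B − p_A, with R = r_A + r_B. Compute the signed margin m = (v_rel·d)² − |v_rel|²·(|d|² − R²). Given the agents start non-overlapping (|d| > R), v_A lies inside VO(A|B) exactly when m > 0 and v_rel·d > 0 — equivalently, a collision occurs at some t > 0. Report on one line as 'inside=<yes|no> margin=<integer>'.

d = (15, 22),  |d|² = 709;  R = 8+4 = 12,  c = 709−12² = 565
v_rel = (1, -4),  |v_rel|² = 17;  v_rel·d = (1)·(15) + (-4)·(22) = -73
17·t² + 146·t + 565 = 0  ⇒  m = (-73)² − 17·565 = -4276
m = -4276 < 0,  v_rel·d = -73 < 0  ⇒  outside

inside=no margin=-4276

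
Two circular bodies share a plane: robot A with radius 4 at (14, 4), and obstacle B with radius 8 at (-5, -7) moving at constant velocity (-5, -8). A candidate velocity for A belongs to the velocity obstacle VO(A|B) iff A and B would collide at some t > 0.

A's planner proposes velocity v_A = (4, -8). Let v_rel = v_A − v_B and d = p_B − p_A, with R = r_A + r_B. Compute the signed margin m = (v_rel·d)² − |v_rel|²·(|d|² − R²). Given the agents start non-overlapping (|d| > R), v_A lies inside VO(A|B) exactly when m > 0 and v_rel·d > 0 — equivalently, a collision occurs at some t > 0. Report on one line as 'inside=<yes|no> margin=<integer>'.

d = (-19, -11),  |d|² = 482;  R = 4+8 = 12,  c = 482−12² = 338
v_rel = (9, 0),  |v_rel|² = 81;  v_rel·d = (9)·(-19) + (0)·(-11) = -171
81·t² + 342·t + 338 = 0  ⇒  m = (-171)² − 81·338 = 1863
m = 1863 > 0,  v_rel·d = -171 < 0  ⇒  outside

inside=no margin=1863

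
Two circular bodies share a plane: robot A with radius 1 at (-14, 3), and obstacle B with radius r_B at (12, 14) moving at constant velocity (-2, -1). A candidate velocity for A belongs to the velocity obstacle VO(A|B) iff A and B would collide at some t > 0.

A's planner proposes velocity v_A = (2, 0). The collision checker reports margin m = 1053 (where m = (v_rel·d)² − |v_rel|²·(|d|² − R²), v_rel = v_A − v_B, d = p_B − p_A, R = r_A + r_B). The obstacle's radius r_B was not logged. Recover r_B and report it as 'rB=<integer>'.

m = 1053
d = (26, 11);  v_rel = (4, 1),  |v_rel|² = 17
v_rel×d = (4)·(11) − (1)·(26) = 18
since m = R²·17 − 18²:  R² = (324 + 1053) / 17 = 81
R = √81 = 9  ⇒  r_B = 9 − 1 = 8

rB=8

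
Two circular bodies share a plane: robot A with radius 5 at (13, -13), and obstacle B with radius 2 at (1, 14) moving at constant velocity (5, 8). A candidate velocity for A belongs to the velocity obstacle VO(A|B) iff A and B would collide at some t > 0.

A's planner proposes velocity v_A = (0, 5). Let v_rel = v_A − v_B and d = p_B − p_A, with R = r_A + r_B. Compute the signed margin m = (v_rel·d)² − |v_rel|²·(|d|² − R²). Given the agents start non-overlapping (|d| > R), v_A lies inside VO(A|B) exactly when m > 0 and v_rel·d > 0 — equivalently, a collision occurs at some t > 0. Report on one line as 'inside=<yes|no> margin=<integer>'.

d = (-12, 27),  |d|² = 873;  R = 5+2 = 7,  c = 873−7² = 824
v_rel = (-5, -3),  |v_rel|² = 34;  v_rel·d = (-5)·(-12) + (-3)·(27) = -21
34·t² + 42·t + 824 = 0  ⇒  m = (-21)² − 34·824 = -27575
m = -27575 < 0,  v_rel·d = -21 < 0  ⇒  outside

inside=no margin=-27575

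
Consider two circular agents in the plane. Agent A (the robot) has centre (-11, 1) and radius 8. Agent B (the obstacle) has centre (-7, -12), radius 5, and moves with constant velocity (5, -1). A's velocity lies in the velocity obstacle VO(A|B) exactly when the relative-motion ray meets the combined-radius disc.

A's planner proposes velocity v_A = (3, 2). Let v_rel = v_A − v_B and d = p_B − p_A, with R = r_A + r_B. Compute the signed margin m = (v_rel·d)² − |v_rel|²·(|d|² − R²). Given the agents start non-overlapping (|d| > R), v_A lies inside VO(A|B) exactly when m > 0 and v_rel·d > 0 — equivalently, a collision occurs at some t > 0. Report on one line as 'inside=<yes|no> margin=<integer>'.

d = (4, -13),  |d|² = 185;  R = 8+5 = 13,  c = 185−13² = 16
v_rel = (-2, 3),  |v_rel|² = 13;  v_rel·d = (-2)·(4) + (3)·(-13) = -47
13·t² + 94·t + 16 = 0  ⇒  m = (-47)² − 13·16 = 2001
m = 2001 > 0,  v_rel·d = -47 < 0  ⇒  outside

inside=no margin=2001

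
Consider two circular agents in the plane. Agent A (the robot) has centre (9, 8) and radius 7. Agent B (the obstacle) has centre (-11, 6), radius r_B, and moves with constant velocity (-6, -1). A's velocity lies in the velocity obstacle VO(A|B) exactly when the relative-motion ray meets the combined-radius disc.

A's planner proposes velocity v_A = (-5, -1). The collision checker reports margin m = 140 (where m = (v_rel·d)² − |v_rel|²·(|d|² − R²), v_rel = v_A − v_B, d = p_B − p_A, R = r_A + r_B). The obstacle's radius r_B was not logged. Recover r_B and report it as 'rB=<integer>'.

m = 140
d = (-20, -2);  v_rel = (1, 0),  |v_rel|² = 1
v_rel×d = (1)·(-2) − (0)·(-20) = -2
since m = R²·1 − (-2)²:  R² = (4 + 140) / 1 = 144
R = √144 = 12  ⇒  r_B = 12 − 7 = 5

rB=5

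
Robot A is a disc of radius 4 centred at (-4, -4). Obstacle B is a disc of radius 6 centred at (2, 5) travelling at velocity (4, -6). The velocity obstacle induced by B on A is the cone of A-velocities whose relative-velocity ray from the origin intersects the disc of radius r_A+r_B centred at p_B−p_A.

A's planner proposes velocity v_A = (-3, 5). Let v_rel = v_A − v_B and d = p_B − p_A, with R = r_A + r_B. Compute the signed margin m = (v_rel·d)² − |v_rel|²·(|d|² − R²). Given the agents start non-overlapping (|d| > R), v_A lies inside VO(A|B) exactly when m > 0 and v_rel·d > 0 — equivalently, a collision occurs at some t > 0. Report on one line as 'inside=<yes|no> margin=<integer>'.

d = (6, 9),  |d|² = 117;  R = 4+6 = 10,  c = 117−10² = 17
v_rel = (-7, 11),  |v_rel|² = 170;  v_rel·d = (-7)·(6) + (11)·(9) = 57
170·t² − 114·t + 17 = 0  ⇒  m = 57² − 170·17 = 359
m = 359 > 0,  v_rel·d = 57 > 0  ⇒  inside

inside=yes margin=359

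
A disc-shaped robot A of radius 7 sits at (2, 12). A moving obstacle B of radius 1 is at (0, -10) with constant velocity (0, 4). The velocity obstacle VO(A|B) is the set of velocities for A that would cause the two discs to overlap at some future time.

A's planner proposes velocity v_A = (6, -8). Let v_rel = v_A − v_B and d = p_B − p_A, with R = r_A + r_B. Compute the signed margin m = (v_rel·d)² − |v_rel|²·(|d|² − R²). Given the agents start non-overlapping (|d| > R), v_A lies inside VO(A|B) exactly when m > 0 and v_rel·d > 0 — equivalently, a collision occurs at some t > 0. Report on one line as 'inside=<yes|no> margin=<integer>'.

d = (-2, -22),  |d|² = 488;  R = 7+1 = 8,  c = 488−8² = 424
v_rel = (6, -12),  |v_rel|² = 180;  v_rel·d = (6)·(-2) + (-12)·(-22) = 252
180·t² − 504·t + 424 = 0  ⇒  m = 252² − 180·424 = -12816
m = -12816 < 0,  v_rel·d = 252 > 0  ⇒  outside

inside=no margin=-12816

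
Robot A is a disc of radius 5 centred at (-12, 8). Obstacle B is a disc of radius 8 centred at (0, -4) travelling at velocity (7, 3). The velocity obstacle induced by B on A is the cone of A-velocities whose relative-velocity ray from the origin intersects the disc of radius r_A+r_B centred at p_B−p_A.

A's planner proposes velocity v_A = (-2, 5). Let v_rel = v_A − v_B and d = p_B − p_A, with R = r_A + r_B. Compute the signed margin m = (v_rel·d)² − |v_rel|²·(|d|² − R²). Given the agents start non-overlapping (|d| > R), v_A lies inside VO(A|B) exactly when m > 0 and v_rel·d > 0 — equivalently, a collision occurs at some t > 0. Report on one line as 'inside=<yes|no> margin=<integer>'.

d = (12, -12),  |d|² = 288;  R = 5+8 = 13,  c = 288−13² = 119
v_rel = (-9, 2),  |v_rel|² = 85;  v_rel·d = (-9)·(12) + (2)·(-12) = -132
85·t² + 264·t + 119 = 0  ⇒  m = (-132)² − 85·119 = 7309
m = 7309 > 0,  v_rel·d = -132 < 0  ⇒  outside

inside=no margin=7309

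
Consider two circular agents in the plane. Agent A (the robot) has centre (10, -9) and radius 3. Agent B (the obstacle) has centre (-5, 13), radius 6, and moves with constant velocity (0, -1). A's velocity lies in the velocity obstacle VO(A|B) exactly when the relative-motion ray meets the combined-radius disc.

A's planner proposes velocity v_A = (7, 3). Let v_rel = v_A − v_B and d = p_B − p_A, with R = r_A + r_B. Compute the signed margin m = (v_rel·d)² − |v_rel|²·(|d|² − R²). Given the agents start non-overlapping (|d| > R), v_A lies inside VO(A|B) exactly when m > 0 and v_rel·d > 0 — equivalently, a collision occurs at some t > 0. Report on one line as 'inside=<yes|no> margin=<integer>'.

d = (-15, 22),  |d|² = 709;  R = 3+6 = 9,  c = 709−9² = 628
v_rel = (7, 4),  |v_rel|² = 65;  v_rel·d = (7)·(-15) + (4)·(22) = -17
65·t² + 34·t + 628 = 0  ⇒  m = (-17)² − 65·628 = -40531
m = -40531 < 0,  v_rel·d = -17 < 0  ⇒  outside

inside=no margin=-40531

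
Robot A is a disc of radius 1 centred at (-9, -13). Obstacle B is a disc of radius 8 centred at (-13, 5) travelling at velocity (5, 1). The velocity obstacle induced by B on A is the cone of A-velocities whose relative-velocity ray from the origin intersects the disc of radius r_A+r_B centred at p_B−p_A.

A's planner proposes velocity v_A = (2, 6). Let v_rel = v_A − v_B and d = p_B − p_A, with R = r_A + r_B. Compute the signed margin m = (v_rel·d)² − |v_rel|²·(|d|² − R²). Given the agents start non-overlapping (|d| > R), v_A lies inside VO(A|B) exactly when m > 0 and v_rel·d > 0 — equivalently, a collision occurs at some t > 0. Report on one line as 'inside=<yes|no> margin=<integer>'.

d = (-4, 18),  |d|² = 340;  R = 1+8 = 9,  c = 340−9² = 259
v_rel = (-3, 5),  |v_rel|² = 34;  v_rel·d = (-3)·(-4) + (5)·(18) = 102
34·t² − 204·t + 259 = 0  ⇒  m = 102² − 34·259 = 1598
m = 1598 > 0,  v_rel·d = 102 > 0  ⇒  inside

inside=yes margin=1598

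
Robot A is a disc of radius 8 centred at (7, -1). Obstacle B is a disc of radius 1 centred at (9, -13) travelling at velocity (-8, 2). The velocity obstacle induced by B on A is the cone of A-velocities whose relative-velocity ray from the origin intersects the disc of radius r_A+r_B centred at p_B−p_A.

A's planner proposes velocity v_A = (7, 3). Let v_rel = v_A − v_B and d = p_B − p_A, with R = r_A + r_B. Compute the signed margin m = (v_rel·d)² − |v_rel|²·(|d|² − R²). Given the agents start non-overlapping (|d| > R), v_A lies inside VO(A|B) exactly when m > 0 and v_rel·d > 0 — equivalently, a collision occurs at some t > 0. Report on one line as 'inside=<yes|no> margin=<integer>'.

d = (2, -12),  |d|² = 148;  R = 8+1 = 9,  c = 148−9² = 67
v_rel = (15, 1),  |v_rel|² = 226;  v_rel·d = (15)·(2) + (1)·(-12) = 18
226·t² − 36·t + 67 = 0  ⇒  m = 18² − 226·67 = -14818
m = -14818 < 0,  v_rel·d = 18 > 0  ⇒  outside

inside=no margin=-14818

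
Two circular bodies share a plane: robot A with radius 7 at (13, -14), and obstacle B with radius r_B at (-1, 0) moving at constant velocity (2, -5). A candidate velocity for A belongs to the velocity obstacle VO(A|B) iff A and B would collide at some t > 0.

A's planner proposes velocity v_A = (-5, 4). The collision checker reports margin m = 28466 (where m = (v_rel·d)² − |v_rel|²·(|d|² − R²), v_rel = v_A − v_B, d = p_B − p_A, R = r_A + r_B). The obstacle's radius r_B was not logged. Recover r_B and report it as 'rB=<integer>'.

m = 28466
d = (-14, 14);  v_rel = (-7, 9),  |v_rel|² = 130
v_rel×d = (-7)·(14) − (9)·(-14) = 28
since m = R²·130 − 28²:  R² = (784 + 28466) / 130 = 225
R = √225 = 15  ⇒  r_B = 15 − 7 = 8

rB=8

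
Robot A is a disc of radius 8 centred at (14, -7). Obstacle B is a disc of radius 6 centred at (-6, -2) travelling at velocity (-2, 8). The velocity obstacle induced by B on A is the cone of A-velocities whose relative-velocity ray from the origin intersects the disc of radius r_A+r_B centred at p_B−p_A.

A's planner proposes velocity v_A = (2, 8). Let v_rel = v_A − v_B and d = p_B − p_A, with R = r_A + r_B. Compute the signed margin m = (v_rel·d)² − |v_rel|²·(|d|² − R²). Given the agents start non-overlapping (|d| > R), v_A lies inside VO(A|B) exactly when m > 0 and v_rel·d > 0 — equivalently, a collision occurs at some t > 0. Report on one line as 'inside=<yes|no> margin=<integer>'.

d = (-20, 5),  |d|² = 425;  R = 8+6 = 14,  c = 425−14² = 229
v_rel = (4, 0),  |v_rel|² = 16;  v_rel·d = (4)·(-20) + (0)·(5) = -80
16·t² + 160·t + 229 = 0  ⇒  m = (-80)² − 16·229 = 2736
m = 2736 > 0,  v_rel·d = -80 < 0  ⇒  outside

inside=no margin=2736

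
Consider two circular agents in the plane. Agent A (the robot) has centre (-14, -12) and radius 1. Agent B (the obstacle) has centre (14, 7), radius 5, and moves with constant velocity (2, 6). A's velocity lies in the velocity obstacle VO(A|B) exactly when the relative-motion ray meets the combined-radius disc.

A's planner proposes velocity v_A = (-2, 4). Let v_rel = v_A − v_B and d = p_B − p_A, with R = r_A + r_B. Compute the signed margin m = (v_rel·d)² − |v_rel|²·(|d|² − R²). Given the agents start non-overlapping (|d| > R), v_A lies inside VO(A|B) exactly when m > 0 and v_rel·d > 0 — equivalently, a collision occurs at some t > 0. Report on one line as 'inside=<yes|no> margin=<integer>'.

d = (28, 19),  |d|² = 1145;  R = 1+5 = 6,  c = 1145−6² = 1109
v_rel = (-4, -2),  |v_rel|² = 20;  v_rel·d = (-4)·(28) + (-2)·(19) = -150
20·t² + 300·t + 1109 = 0  ⇒  m = (-150)² − 20·1109 = 320
m = 320 > 0,  v_rel·d = -150 < 0  ⇒  outside

inside=no margin=320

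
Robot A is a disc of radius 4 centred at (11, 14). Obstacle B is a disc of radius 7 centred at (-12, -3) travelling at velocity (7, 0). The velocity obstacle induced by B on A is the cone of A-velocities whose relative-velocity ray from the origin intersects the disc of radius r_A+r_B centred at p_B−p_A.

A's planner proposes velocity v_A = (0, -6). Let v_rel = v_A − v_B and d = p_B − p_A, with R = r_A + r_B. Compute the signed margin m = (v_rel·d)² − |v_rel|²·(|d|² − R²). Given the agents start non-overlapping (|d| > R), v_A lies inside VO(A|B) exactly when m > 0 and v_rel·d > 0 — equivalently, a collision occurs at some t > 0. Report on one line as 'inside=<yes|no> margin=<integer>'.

d = (-23, -17),  |d|² = 818;  R = 4+7 = 11,  c = 818−11² = 697
v_rel = (-7, -6),  |v_rel|² = 85;  v_rel·d = (-7)·(-23) + (-6)·(-17) = 263
85·t² − 526·t + 697 = 0  ⇒  m = 263² − 85·697 = 9924
m = 9924 > 0,  v_rel·d = 263 > 0  ⇒  inside

inside=yes margin=9924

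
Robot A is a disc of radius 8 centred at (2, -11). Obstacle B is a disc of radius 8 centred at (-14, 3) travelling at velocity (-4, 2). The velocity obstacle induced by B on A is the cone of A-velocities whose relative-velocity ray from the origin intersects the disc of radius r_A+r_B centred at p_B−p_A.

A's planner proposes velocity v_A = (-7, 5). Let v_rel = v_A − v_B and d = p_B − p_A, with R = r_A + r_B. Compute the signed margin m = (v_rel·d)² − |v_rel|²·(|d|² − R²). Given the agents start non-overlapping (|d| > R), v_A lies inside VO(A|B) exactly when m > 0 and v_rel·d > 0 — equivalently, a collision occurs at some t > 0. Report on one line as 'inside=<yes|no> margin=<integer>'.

d = (-16, 14),  |d|² = 452;  R = 8+8 = 16,  c = 452−16² = 196
v_rel = (-3, 3),  |v_rel|² = 18;  v_rel·d = (-3)·(-16) + (3)·(14) = 90
18·t² − 180·t + 196 = 0  ⇒  m = 90² − 18·196 = 4572
m = 4572 > 0,  v_rel·d = 90 > 0  ⇒  inside

inside=yes margin=4572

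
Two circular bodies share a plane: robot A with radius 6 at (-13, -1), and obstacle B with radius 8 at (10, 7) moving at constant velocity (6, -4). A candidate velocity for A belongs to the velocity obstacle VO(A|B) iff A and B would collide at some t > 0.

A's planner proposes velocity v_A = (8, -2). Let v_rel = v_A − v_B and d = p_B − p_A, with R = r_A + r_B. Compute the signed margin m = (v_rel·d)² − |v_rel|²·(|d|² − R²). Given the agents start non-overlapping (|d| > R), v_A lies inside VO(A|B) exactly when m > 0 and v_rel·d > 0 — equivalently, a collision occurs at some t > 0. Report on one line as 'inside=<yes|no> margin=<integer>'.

d = (23, 8),  |d|² = 593;  R = 6+8 = 14,  c = 593−14² = 397
v_rel = (2, 2),  |v_rel|² = 8;  v_rel·d = (2)·(23) + (2)·(8) = 62
8·t² − 124·t + 397 = 0  ⇒  m = 62² − 8·397 = 668
m = 668 > 0,  v_rel·d = 62 > 0  ⇒  inside

inside=yes margin=668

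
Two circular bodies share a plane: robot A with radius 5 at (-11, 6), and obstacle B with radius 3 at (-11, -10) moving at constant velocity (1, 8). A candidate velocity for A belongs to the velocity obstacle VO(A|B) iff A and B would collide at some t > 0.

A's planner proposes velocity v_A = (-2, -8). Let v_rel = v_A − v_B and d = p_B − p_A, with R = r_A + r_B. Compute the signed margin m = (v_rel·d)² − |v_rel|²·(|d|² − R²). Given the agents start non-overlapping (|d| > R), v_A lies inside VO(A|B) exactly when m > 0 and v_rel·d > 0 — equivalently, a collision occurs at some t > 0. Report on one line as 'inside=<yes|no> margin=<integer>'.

d = (0, -16),  |d|² = 256;  R = 5+3 = 8,  c = 256−8² = 192
v_rel = (-3, -16),  |v_rel|² = 265;  v_rel·d = (-3)·(0) + (-16)·(-16) = 256
265·t² − 512·t + 192 = 0  ⇒  m = 256² − 265·192 = 14656
m = 14656 > 0,  v_rel·d = 256 > 0  ⇒  inside

inside=yes margin=14656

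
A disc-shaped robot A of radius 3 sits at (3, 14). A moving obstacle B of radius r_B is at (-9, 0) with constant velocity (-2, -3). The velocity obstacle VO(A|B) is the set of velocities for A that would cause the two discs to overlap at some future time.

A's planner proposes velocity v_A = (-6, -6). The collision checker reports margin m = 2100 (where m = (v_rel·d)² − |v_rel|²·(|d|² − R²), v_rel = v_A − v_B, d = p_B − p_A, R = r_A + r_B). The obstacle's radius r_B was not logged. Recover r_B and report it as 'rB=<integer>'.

m = 2100
d = (-12, -14);  v_rel = (-4, -3),  |v_rel|² = 25
v_rel×d = (-4)·(-14) − (-3)·(-12) = 20
since m = R²·25 − 20²:  R² = (400 + 2100) / 25 = 100
R = √100 = 10  ⇒  r_B = 10 − 3 = 7

rB=7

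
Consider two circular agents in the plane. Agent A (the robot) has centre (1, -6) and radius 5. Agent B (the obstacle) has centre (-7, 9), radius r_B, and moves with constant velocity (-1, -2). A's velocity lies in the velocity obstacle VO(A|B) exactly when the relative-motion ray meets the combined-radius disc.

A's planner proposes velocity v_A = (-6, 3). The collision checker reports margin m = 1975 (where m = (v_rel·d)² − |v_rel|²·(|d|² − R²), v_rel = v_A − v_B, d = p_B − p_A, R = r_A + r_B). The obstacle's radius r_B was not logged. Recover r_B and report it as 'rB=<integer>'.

m = 1975
d = (-8, 15);  v_rel = (-5, 5),  |v_rel|² = 50
v_rel×d = (-5)·(15) − (5)·(-8) = -35
since m = R²·50 − (-35)²:  R² = (1225 + 1975) / 50 = 64
R = √64 = 8  ⇒  r_B = 8 − 5 = 3

rB=3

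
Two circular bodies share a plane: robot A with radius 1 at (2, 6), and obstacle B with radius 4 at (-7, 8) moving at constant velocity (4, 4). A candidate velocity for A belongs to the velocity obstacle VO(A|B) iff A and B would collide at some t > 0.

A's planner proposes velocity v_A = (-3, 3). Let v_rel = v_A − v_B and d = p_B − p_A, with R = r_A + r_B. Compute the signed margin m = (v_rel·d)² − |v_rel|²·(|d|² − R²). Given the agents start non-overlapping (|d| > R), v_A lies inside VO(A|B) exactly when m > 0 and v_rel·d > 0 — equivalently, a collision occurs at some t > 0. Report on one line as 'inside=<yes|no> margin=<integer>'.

d = (-9, 2),  |d|² = 85;  R = 1+4 = 5,  c = 85−5² = 60
v_rel = (-7, -1),  |v_rel|² = 50;  v_rel·d = (-7)·(-9) + (-1)·(2) = 61
50·t² − 122·t + 60 = 0  ⇒  m = 61² − 50·60 = 721
m = 721 > 0,  v_rel·d = 61 > 0  ⇒  inside

inside=yes margin=721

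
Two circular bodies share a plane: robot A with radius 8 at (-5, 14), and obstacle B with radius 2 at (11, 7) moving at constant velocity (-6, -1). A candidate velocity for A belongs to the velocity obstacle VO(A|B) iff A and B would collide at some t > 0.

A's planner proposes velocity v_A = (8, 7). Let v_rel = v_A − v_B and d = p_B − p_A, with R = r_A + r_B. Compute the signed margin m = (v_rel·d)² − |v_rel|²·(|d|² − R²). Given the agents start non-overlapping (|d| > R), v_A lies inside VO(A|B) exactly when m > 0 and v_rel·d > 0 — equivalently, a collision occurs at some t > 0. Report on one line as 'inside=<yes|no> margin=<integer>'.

d = (16, -7),  |d|² = 305;  R = 8+2 = 10,  c = 305−10² = 205
v_rel = (14, 8),  |v_rel|² = 260;  v_rel·d = (14)·(16) + (8)·(-7) = 168
260·t² − 336·t + 205 = 0  ⇒  m = 168² − 260·205 = -25076
m = -25076 < 0,  v_rel·d = 168 > 0  ⇒  outside

inside=no margin=-25076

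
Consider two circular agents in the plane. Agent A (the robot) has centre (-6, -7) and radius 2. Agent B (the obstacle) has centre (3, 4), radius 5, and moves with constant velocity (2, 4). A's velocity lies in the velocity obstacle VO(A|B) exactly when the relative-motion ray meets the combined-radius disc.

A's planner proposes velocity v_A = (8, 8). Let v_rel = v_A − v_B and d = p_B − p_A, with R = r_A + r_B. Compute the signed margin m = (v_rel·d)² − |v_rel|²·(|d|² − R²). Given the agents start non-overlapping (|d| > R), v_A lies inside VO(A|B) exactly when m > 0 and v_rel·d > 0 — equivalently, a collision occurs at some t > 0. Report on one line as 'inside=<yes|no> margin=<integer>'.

d = (9, 11),  |d|² = 202;  R = 2+5 = 7,  c = 202−7² = 153
v_rel = (6, 4),  |v_rel|² = 52;  v_rel·d = (6)·(9) + (4)·(11) = 98
52·t² − 196·t + 153 = 0  ⇒  m = 98² − 52·153 = 1648
m = 1648 > 0,  v_rel·d = 98 > 0  ⇒  inside

inside=yes margin=1648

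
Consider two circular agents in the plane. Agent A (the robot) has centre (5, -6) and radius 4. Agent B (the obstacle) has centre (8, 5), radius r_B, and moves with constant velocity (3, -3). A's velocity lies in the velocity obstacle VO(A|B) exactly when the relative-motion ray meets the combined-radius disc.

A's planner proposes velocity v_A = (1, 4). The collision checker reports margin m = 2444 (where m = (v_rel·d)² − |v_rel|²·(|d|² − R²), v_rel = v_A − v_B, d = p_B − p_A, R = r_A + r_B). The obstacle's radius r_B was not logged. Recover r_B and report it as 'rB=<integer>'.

m = 2444
d = (3, 11);  v_rel = (-2, 7),  |v_rel|² = 53
v_rel×d = (-2)·(11) − (7)·(3) = -43
since m = R²·53 − (-43)²:  R² = (1849 + 2444) / 53 = 81
R = √81 = 9  ⇒  r_B = 9 − 4 = 5

rB=5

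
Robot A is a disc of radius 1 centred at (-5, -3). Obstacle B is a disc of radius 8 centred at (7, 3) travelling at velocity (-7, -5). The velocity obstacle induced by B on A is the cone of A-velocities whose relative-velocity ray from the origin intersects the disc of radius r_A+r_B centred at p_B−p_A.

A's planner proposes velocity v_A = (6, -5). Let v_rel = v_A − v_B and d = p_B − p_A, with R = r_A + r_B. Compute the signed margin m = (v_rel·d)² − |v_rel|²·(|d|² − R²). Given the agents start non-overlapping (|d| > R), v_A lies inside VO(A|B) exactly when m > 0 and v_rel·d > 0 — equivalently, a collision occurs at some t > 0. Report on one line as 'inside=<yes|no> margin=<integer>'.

d = (12, 6),  |d|² = 180;  R = 1+8 = 9,  c = 180−9² = 99
v_rel = (13, 0),  |v_rel|² = 169;  v_rel·d = (13)·(12) + (0)·(6) = 156
169·t² − 312·t + 99 = 0  ⇒  m = 156² − 169·99 = 7605
m = 7605 > 0,  v_rel·d = 156 > 0  ⇒  inside

inside=yes margin=7605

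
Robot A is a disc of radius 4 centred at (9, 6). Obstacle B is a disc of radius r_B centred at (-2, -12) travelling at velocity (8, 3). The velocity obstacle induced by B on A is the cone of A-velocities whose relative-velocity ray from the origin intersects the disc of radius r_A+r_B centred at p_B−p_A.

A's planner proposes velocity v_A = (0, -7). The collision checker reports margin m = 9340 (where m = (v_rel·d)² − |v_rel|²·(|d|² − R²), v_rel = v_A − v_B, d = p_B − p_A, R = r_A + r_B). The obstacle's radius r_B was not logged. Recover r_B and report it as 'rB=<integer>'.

m = 9340
d = (-11, -18);  v_rel = (-8, -10),  |v_rel|² = 164
v_rel×d = (-8)·(-18) − (-10)·(-11) = 34
since m = R²·164 − 34²:  R² = (1156 + 9340) / 164 = 64
R = √64 = 8  ⇒  r_B = 8 − 4 = 4

rB=4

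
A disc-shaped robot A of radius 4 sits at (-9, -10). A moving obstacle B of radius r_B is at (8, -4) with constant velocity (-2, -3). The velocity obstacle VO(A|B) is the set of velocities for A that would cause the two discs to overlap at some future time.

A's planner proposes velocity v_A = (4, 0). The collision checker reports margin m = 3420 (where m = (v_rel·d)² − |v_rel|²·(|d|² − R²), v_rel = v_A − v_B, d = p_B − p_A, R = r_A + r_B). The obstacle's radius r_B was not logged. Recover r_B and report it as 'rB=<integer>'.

m = 3420
d = (17, 6);  v_rel = (6, 3),  |v_rel|² = 45
v_rel×d = (6)·(6) − (3)·(17) = -15
since m = R²·45 − (-15)²:  R² = (225 + 3420) / 45 = 81
R = √81 = 9  ⇒  r_B = 9 − 4 = 5

rB=5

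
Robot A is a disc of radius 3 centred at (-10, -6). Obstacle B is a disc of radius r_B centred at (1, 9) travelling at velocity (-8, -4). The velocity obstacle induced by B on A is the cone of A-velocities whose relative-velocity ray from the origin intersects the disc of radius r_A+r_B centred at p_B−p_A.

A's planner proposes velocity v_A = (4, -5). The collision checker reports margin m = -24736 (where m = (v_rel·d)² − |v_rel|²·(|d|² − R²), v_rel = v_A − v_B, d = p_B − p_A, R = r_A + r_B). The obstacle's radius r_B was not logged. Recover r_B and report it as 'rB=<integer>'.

m = -24736
d = (11, 15);  v_rel = (12, -1),  |v_rel|² = 145
v_rel×d = (12)·(15) − (-1)·(11) = 191
since m = R²·145 − 191²:  R² = (36481 + -24736) / 145 = 81
R = √81 = 9  ⇒  r_B = 9 − 3 = 6

rB=6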